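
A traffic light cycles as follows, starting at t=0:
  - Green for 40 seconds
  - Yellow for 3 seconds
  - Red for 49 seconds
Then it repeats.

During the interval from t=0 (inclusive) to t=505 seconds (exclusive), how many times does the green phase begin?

Cycle = 40+3+49 = 92s
green phase starts at t = k*92 + 0 for k=0,1,2,...
Need k*92+0 < 505 → k < 5.489
k ∈ {0, ..., 5} → 6 starts

Answer: 6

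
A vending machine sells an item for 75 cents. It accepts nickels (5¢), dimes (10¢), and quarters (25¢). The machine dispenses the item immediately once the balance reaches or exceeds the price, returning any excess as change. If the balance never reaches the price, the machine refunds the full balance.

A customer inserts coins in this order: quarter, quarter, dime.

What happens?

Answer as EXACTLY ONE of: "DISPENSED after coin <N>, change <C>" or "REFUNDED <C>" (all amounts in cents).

Price: 75¢
Coin 1 (quarter, 25¢): balance = 25¢
Coin 2 (quarter, 25¢): balance = 50¢
Coin 3 (dime, 10¢): balance = 60¢
All coins inserted, balance 60¢ < price 75¢ → REFUND 60¢

Answer: REFUNDED 60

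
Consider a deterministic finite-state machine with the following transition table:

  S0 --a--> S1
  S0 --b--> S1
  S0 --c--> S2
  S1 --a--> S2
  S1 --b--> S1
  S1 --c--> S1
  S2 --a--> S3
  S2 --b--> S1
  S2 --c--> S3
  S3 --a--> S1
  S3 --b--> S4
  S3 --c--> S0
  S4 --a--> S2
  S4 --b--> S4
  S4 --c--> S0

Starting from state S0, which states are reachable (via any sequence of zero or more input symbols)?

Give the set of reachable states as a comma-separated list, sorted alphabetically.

BFS from S0:
  visit S0: S0--a-->S1 (new), S0--b-->S1 (seen), S0--c-->S2 (new)
  visit S1: S1--a-->S2 (seen), S1--b-->S1 (seen), S1--c-->S1 (seen)
  visit S2: S2--a-->S3 (new), S2--b-->S1 (seen), S2--c-->S3 (seen)
  visit S3: S3--a-->S1 (seen), S3--b-->S4 (new), S3--c-->S0 (seen)
  visit S4: S4--a-->S2 (seen), S4--b-->S4 (seen), S4--c-->S0 (seen)

Answer: S0, S1, S2, S3, S4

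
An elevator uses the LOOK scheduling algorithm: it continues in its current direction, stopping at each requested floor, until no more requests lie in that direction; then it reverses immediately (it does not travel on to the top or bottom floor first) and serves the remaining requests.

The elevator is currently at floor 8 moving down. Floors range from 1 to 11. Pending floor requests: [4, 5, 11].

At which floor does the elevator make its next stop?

Answer: 5

Derivation:
Current floor: 8, direction: down
Requests above: [11]
Requests below: [4, 5]
Moving down and requests lie below → nearest below is max([4, 5]) = 5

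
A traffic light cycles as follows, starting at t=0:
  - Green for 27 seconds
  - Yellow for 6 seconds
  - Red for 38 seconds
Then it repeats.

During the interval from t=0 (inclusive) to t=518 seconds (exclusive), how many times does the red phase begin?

Answer: 7

Derivation:
Cycle = 27+6+38 = 71s
red phase starts at t = k*71 + 33 for k=0,1,2,...
Need k*71+33 < 518 → k < 6.831
k ∈ {0, ..., 6} → 7 starts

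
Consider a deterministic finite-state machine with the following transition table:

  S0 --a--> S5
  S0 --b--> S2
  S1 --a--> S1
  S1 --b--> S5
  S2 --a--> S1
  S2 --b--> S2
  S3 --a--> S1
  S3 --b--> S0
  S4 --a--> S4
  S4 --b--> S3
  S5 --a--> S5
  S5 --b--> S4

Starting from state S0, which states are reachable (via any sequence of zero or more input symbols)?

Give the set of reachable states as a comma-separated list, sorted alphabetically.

BFS from S0:
  visit S0: S0--a-->S5 (new), S0--b-->S2 (new)
  visit S5: S5--a-->S5 (seen), S5--b-->S4 (new)
  visit S2: S2--a-->S1 (new), S2--b-->S2 (seen)
  visit S4: S4--a-->S4 (seen), S4--b-->S3 (new)
  visit S1: S1--a-->S1 (seen), S1--b-->S5 (seen)
  visit S3: S3--a-->S1 (seen), S3--b-->S0 (seen)

Answer: S0, S1, S2, S3, S4, S5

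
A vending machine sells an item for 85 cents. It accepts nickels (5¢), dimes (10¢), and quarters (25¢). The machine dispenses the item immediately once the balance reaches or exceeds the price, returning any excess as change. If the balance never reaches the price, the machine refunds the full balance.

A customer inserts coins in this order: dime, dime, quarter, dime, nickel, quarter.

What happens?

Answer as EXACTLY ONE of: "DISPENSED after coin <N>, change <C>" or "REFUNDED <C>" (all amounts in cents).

Price: 85¢
Coin 1 (dime, 10¢): balance = 10¢
Coin 2 (dime, 10¢): balance = 20¢
Coin 3 (quarter, 25¢): balance = 45¢
Coin 4 (dime, 10¢): balance = 55¢
Coin 5 (nickel, 5¢): balance = 60¢
Coin 6 (quarter, 25¢): balance = 85¢
  → balance >= price → DISPENSE, change = 85 - 85 = 0¢

Answer: DISPENSED after coin 6, change 0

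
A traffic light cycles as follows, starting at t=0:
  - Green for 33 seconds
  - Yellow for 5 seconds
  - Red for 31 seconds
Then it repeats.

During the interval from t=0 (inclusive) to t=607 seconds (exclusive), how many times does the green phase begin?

Cycle = 33+5+31 = 69s
green phase starts at t = k*69 + 0 for k=0,1,2,...
Need k*69+0 < 607 → k < 8.797
k ∈ {0, ..., 8} → 9 starts

Answer: 9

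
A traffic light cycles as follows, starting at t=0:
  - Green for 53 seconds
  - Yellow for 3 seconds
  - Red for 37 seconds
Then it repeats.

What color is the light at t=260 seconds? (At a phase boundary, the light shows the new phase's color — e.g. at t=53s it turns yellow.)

Cycle length = 53 + 3 + 37 = 93s
t = 260, phase_t = 260 mod 93 = 74
74 >= 56 → RED

Answer: red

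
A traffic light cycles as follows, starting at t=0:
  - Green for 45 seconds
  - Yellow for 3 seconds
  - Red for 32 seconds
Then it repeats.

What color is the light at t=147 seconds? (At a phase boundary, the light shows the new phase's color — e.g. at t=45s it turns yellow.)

Answer: red

Derivation:
Cycle length = 45 + 3 + 32 = 80s
t = 147, phase_t = 147 mod 80 = 67
67 >= 48 → RED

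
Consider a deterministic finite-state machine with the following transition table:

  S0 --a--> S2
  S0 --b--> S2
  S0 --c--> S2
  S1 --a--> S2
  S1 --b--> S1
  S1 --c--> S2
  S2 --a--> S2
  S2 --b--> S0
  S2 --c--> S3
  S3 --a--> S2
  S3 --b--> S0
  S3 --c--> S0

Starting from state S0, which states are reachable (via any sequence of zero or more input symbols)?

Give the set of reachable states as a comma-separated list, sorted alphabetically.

BFS from S0:
  visit S0: S0--a-->S2 (new), S0--b-->S2 (seen), S0--c-->S2 (seen)
  visit S2: S2--a-->S2 (seen), S2--b-->S0 (seen), S2--c-->S3 (new)
  visit S3: S3--a-->S2 (seen), S3--b-->S0 (seen), S3--c-->S0 (seen)

Answer: S0, S2, S3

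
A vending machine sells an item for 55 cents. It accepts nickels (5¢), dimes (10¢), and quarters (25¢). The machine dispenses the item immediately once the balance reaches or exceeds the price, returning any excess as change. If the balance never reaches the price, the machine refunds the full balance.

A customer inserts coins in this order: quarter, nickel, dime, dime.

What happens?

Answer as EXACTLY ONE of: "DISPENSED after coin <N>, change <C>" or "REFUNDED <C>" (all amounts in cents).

Price: 55¢
Coin 1 (quarter, 25¢): balance = 25¢
Coin 2 (nickel, 5¢): balance = 30¢
Coin 3 (dime, 10¢): balance = 40¢
Coin 4 (dime, 10¢): balance = 50¢
All coins inserted, balance 50¢ < price 55¢ → REFUND 50¢

Answer: REFUNDED 50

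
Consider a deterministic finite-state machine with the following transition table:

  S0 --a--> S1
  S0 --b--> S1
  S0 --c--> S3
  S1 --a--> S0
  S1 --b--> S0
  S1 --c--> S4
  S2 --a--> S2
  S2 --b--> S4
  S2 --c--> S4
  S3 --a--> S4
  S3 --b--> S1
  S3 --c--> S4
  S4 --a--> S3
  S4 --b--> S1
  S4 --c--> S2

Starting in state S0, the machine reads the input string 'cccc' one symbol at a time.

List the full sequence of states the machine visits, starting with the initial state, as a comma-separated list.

Answer: S0, S3, S4, S2, S4

Derivation:
Start: S0
  read 'c': S0 --c--> S3
  read 'c': S3 --c--> S4
  read 'c': S4 --c--> S2
  read 'c': S2 --c--> S4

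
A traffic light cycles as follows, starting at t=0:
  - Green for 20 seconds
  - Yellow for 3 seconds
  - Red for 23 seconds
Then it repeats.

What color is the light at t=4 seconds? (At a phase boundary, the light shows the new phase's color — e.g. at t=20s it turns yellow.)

Cycle length = 20 + 3 + 23 = 46s
t = 4, phase_t = 4 mod 46 = 4
4 < 20 (green end) → GREEN

Answer: green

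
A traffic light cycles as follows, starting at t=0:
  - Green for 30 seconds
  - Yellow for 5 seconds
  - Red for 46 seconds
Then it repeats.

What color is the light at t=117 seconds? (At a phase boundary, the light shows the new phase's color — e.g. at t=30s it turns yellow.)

Cycle length = 30 + 5 + 46 = 81s
t = 117, phase_t = 117 mod 81 = 36
36 >= 35 → RED

Answer: red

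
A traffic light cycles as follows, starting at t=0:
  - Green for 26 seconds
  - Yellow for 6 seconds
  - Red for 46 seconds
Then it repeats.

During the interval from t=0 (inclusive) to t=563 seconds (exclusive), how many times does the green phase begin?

Answer: 8

Derivation:
Cycle = 26+6+46 = 78s
green phase starts at t = k*78 + 0 for k=0,1,2,...
Need k*78+0 < 563 → k < 7.218
k ∈ {0, ..., 7} → 8 starts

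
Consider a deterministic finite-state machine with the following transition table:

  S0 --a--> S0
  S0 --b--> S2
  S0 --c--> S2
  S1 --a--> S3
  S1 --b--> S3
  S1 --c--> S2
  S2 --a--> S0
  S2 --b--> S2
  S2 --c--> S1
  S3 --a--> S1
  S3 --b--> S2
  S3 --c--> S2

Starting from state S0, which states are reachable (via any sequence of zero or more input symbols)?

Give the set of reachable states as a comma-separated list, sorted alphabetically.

BFS from S0:
  visit S0: S0--a-->S0 (seen), S0--b-->S2 (new), S0--c-->S2 (seen)
  visit S2: S2--a-->S0 (seen), S2--b-->S2 (seen), S2--c-->S1 (new)
  visit S1: S1--a-->S3 (new), S1--b-->S3 (seen), S1--c-->S2 (seen)
  visit S3: S3--a-->S1 (seen), S3--b-->S2 (seen), S3--c-->S2 (seen)

Answer: S0, S1, S2, S3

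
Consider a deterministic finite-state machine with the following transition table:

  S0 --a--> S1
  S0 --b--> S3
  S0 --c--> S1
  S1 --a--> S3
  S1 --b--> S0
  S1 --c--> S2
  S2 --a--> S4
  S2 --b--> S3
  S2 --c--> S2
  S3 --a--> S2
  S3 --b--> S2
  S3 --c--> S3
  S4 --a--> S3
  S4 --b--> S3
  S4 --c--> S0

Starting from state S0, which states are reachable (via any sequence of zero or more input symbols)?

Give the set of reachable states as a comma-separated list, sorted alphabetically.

BFS from S0:
  visit S0: S0--a-->S1 (new), S0--b-->S3 (new), S0--c-->S1 (seen)
  visit S1: S1--a-->S3 (seen), S1--b-->S0 (seen), S1--c-->S2 (new)
  visit S3: S3--a-->S2 (seen), S3--b-->S2 (seen), S3--c-->S3 (seen)
  visit S2: S2--a-->S4 (new), S2--b-->S3 (seen), S2--c-->S2 (seen)
  visit S4: S4--a-->S3 (seen), S4--b-->S3 (seen), S4--c-->S0 (seen)

Answer: S0, S1, S2, S3, S4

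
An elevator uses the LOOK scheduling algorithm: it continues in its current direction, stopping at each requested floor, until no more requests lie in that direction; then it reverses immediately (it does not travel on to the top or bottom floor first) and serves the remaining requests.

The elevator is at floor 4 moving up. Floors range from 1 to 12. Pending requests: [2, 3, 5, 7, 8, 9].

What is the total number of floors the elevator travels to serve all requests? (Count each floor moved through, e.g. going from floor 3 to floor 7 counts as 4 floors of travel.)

Start at floor 4 moving up, LOOK stop order: [5, 7, 8, 9, 3, 2]
  4 → 5: |5-4| = 1, total = 1
  5 → 7: |7-5| = 2, total = 3
  7 → 8: |8-7| = 1, total = 4
  8 → 9: |9-8| = 1, total = 5
  9 → 3: |3-9| = 6, total = 11
  3 → 2: |2-3| = 1, total = 12

Answer: 12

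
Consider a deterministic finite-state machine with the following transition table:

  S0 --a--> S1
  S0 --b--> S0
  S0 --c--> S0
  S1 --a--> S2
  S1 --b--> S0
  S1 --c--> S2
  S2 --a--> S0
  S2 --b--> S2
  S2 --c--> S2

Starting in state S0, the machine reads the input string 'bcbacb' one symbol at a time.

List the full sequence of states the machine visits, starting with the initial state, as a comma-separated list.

Start: S0
  read 'b': S0 --b--> S0
  read 'c': S0 --c--> S0
  read 'b': S0 --b--> S0
  read 'a': S0 --a--> S1
  read 'c': S1 --c--> S2
  read 'b': S2 --b--> S2

Answer: S0, S0, S0, S0, S1, S2, S2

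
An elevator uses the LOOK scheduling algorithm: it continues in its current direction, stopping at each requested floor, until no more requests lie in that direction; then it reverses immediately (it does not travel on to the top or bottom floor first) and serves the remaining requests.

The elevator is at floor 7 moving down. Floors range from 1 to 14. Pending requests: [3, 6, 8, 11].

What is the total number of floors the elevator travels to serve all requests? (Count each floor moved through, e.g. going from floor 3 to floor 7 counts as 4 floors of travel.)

Answer: 12

Derivation:
Start at floor 7 moving down, LOOK stop order: [6, 3, 8, 11]
  7 → 6: |6-7| = 1, total = 1
  6 → 3: |3-6| = 3, total = 4
  3 → 8: |8-3| = 5, total = 9
  8 → 11: |11-8| = 3, total = 12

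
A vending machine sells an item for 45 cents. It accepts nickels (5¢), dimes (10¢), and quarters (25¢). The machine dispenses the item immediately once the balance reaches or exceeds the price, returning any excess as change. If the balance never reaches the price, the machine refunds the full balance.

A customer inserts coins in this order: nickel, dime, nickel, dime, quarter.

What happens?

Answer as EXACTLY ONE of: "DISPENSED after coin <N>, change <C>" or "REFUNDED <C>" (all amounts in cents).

Price: 45¢
Coin 1 (nickel, 5¢): balance = 5¢
Coin 2 (dime, 10¢): balance = 15¢
Coin 3 (nickel, 5¢): balance = 20¢
Coin 4 (dime, 10¢): balance = 30¢
Coin 5 (quarter, 25¢): balance = 55¢
  → balance >= price → DISPENSE, change = 55 - 45 = 10¢

Answer: DISPENSED after coin 5, change 10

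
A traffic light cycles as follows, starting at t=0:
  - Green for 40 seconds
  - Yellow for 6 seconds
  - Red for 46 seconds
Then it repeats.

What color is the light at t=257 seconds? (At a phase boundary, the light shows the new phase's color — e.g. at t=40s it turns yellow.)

Cycle length = 40 + 6 + 46 = 92s
t = 257, phase_t = 257 mod 92 = 73
73 >= 46 → RED

Answer: red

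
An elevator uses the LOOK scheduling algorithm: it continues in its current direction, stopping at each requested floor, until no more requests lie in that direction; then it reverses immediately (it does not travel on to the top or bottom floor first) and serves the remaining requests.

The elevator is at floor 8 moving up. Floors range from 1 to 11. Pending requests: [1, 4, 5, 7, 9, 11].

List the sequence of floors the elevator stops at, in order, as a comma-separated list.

Answer: 9, 11, 7, 5, 4, 1

Derivation:
Current: 8, moving UP
Serve above first (ascending): [9, 11]
Then reverse, serve below (descending): [7, 5, 4, 1]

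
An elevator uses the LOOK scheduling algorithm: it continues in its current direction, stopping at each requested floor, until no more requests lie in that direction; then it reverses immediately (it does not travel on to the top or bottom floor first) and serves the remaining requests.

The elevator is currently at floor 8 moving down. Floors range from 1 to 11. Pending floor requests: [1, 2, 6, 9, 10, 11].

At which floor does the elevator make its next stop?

Current floor: 8, direction: down
Requests above: [9, 10, 11]
Requests below: [1, 2, 6]
Moving down and requests lie below → nearest below is max([1, 2, 6]) = 6

Answer: 6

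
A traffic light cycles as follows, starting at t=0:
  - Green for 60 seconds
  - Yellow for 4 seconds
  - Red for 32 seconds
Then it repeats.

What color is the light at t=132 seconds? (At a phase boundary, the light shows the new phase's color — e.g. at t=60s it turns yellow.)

Answer: green

Derivation:
Cycle length = 60 + 4 + 32 = 96s
t = 132, phase_t = 132 mod 96 = 36
36 < 60 (green end) → GREEN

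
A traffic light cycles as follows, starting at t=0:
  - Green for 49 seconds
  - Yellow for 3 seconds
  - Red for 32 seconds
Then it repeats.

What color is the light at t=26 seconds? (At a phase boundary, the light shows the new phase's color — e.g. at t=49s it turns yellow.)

Cycle length = 49 + 3 + 32 = 84s
t = 26, phase_t = 26 mod 84 = 26
26 < 49 (green end) → GREEN

Answer: green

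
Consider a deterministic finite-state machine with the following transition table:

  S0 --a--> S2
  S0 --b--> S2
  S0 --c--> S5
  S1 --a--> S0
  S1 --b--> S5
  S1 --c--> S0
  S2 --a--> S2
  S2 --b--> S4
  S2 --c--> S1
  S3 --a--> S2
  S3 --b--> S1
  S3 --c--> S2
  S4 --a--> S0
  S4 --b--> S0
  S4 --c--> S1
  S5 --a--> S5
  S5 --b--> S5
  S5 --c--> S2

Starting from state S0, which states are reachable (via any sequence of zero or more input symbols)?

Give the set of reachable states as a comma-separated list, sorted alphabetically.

BFS from S0:
  visit S0: S0--a-->S2 (new), S0--b-->S2 (seen), S0--c-->S5 (new)
  visit S2: S2--a-->S2 (seen), S2--b-->S4 (new), S2--c-->S1 (new)
  visit S5: S5--a-->S5 (seen), S5--b-->S5 (seen), S5--c-->S2 (seen)
  visit S4: S4--a-->S0 (seen), S4--b-->S0 (seen), S4--c-->S1 (seen)
  visit S1: S1--a-->S0 (seen), S1--b-->S5 (seen), S1--c-->S0 (seen)

Answer: S0, S1, S2, S4, S5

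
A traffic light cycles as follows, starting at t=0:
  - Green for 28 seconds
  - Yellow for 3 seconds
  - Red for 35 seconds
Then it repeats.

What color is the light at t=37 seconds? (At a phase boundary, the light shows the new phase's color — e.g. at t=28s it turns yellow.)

Cycle length = 28 + 3 + 35 = 66s
t = 37, phase_t = 37 mod 66 = 37
37 >= 31 → RED

Answer: red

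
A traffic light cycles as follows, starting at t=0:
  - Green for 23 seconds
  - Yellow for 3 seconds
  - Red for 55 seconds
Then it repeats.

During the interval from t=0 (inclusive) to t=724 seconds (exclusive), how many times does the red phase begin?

Cycle = 23+3+55 = 81s
red phase starts at t = k*81 + 26 for k=0,1,2,...
Need k*81+26 < 724 → k < 8.617
k ∈ {0, ..., 8} → 9 starts

Answer: 9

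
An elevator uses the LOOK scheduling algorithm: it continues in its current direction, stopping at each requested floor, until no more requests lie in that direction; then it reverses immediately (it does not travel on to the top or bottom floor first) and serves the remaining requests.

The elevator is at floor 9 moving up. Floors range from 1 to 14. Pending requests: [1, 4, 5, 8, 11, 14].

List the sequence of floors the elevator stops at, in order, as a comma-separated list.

Current: 9, moving UP
Serve above first (ascending): [11, 14]
Then reverse, serve below (descending): [8, 5, 4, 1]

Answer: 11, 14, 8, 5, 4, 1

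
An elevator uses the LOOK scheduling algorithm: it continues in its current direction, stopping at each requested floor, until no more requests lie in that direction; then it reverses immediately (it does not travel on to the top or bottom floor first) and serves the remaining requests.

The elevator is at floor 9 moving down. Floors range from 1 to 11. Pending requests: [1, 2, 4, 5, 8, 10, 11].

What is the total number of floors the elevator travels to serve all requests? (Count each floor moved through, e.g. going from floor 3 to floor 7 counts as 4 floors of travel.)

Start at floor 9 moving down, LOOK stop order: [8, 5, 4, 2, 1, 10, 11]
  9 → 8: |8-9| = 1, total = 1
  8 → 5: |5-8| = 3, total = 4
  5 → 4: |4-5| = 1, total = 5
  4 → 2: |2-4| = 2, total = 7
  2 → 1: |1-2| = 1, total = 8
  1 → 10: |10-1| = 9, total = 17
  10 → 11: |11-10| = 1, total = 18

Answer: 18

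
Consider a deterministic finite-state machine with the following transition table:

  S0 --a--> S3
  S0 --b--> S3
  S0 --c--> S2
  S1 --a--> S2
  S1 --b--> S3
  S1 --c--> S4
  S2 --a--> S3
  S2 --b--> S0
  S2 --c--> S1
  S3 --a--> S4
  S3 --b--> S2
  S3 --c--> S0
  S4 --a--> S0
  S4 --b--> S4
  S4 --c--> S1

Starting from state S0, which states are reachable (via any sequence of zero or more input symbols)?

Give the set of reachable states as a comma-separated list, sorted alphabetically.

BFS from S0:
  visit S0: S0--a-->S3 (new), S0--b-->S3 (seen), S0--c-->S2 (new)
  visit S3: S3--a-->S4 (new), S3--b-->S2 (seen), S3--c-->S0 (seen)
  visit S2: S2--a-->S3 (seen), S2--b-->S0 (seen), S2--c-->S1 (new)
  visit S4: S4--a-->S0 (seen), S4--b-->S4 (seen), S4--c-->S1 (seen)
  visit S1: S1--a-->S2 (seen), S1--b-->S3 (seen), S1--c-->S4 (seen)

Answer: S0, S1, S2, S3, S4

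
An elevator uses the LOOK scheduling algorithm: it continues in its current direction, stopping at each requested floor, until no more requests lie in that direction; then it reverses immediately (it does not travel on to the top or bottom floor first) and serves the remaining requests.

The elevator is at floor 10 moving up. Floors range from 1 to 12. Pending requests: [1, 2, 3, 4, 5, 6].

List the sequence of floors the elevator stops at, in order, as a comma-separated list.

Answer: 6, 5, 4, 3, 2, 1

Derivation:
Current: 10, moving UP
Serve above first (ascending): []
Then reverse, serve below (descending): [6, 5, 4, 3, 2, 1]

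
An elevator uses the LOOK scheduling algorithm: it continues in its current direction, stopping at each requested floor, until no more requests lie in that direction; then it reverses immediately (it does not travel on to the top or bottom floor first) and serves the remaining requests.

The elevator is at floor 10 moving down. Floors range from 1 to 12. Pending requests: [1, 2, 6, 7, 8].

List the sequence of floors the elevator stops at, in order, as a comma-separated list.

Current: 10, moving DOWN
Serve below first (descending): [8, 7, 6, 2, 1]
Then reverse, serve above (ascending): []

Answer: 8, 7, 6, 2, 1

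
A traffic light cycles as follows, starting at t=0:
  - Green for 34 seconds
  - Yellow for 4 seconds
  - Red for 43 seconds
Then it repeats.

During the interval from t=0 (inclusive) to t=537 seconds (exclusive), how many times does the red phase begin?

Answer: 7

Derivation:
Cycle = 34+4+43 = 81s
red phase starts at t = k*81 + 38 for k=0,1,2,...
Need k*81+38 < 537 → k < 6.160
k ∈ {0, ..., 6} → 7 starts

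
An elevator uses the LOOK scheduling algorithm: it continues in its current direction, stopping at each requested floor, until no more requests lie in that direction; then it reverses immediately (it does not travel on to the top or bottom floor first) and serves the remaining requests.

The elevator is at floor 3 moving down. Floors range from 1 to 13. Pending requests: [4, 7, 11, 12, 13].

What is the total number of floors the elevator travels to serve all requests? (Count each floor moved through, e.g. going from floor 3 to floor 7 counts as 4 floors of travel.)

Start at floor 3 moving down, LOOK stop order: [4, 7, 11, 12, 13]
  3 → 4: |4-3| = 1, total = 1
  4 → 7: |7-4| = 3, total = 4
  7 → 11: |11-7| = 4, total = 8
  11 → 12: |12-11| = 1, total = 9
  12 → 13: |13-12| = 1, total = 10

Answer: 10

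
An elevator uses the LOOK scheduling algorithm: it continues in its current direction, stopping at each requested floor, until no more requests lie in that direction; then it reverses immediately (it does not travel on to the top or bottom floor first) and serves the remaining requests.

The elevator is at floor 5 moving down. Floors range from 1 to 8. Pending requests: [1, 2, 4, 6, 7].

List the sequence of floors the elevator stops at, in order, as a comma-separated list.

Current: 5, moving DOWN
Serve below first (descending): [4, 2, 1]
Then reverse, serve above (ascending): [6, 7]

Answer: 4, 2, 1, 6, 7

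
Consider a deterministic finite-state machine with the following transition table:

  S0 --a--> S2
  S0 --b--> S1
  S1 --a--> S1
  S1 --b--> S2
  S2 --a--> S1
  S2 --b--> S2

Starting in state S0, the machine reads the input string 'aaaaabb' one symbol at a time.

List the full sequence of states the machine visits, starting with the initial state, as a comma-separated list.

Start: S0
  read 'a': S0 --a--> S2
  read 'a': S2 --a--> S1
  read 'a': S1 --a--> S1
  read 'a': S1 --a--> S1
  read 'a': S1 --a--> S1
  read 'b': S1 --b--> S2
  read 'b': S2 --b--> S2

Answer: S0, S2, S1, S1, S1, S1, S2, S2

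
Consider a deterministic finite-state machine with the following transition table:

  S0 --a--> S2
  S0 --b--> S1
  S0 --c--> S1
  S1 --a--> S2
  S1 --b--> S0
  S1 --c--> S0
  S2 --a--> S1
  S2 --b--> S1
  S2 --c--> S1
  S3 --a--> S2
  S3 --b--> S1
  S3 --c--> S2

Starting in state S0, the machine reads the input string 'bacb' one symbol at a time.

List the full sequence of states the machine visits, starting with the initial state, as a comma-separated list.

Answer: S0, S1, S2, S1, S0

Derivation:
Start: S0
  read 'b': S0 --b--> S1
  read 'a': S1 --a--> S2
  read 'c': S2 --c--> S1
  read 'b': S1 --b--> S0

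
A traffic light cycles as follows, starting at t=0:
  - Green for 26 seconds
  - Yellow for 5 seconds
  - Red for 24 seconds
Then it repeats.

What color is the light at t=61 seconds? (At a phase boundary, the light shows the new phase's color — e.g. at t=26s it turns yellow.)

Answer: green

Derivation:
Cycle length = 26 + 5 + 24 = 55s
t = 61, phase_t = 61 mod 55 = 6
6 < 26 (green end) → GREEN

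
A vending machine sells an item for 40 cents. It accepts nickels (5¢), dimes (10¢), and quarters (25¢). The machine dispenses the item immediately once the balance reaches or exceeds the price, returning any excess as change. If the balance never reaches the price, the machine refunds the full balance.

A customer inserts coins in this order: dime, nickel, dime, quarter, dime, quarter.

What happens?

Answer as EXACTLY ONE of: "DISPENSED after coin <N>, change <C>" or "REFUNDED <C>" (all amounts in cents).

Price: 40¢
Coin 1 (dime, 10¢): balance = 10¢
Coin 2 (nickel, 5¢): balance = 15¢
Coin 3 (dime, 10¢): balance = 25¢
Coin 4 (quarter, 25¢): balance = 50¢
  → balance >= price → DISPENSE, change = 50 - 40 = 10¢

Answer: DISPENSED after coin 4, change 10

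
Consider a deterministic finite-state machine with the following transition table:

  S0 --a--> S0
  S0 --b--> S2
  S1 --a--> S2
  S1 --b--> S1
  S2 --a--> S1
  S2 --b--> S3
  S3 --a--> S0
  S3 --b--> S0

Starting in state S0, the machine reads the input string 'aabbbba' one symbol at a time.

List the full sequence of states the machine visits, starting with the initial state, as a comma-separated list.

Answer: S0, S0, S0, S2, S3, S0, S2, S1

Derivation:
Start: S0
  read 'a': S0 --a--> S0
  read 'a': S0 --a--> S0
  read 'b': S0 --b--> S2
  read 'b': S2 --b--> S3
  read 'b': S3 --b--> S0
  read 'b': S0 --b--> S2
  read 'a': S2 --a--> S1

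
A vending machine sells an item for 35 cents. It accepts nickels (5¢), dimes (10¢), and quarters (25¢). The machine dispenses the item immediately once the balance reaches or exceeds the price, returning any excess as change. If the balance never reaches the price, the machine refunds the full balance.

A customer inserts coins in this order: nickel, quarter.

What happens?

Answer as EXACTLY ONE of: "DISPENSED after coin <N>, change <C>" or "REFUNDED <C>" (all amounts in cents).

Answer: REFUNDED 30

Derivation:
Price: 35¢
Coin 1 (nickel, 5¢): balance = 5¢
Coin 2 (quarter, 25¢): balance = 30¢
All coins inserted, balance 30¢ < price 35¢ → REFUND 30¢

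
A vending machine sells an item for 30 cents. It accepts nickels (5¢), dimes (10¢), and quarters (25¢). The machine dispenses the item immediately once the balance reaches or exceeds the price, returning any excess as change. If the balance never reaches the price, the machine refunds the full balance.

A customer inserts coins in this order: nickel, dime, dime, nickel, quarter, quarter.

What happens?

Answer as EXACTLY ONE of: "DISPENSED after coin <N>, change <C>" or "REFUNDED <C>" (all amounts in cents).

Answer: DISPENSED after coin 4, change 0

Derivation:
Price: 30¢
Coin 1 (nickel, 5¢): balance = 5¢
Coin 2 (dime, 10¢): balance = 15¢
Coin 3 (dime, 10¢): balance = 25¢
Coin 4 (nickel, 5¢): balance = 30¢
  → balance >= price → DISPENSE, change = 30 - 30 = 0¢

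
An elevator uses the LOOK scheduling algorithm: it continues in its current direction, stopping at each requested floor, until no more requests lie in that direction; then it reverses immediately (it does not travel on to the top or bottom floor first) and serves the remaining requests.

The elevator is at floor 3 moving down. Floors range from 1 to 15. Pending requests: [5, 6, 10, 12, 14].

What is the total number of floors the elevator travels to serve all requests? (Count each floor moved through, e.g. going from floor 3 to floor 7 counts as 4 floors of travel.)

Answer: 11

Derivation:
Start at floor 3 moving down, LOOK stop order: [5, 6, 10, 12, 14]
  3 → 5: |5-3| = 2, total = 2
  5 → 6: |6-5| = 1, total = 3
  6 → 10: |10-6| = 4, total = 7
  10 → 12: |12-10| = 2, total = 9
  12 → 14: |14-12| = 2, total = 11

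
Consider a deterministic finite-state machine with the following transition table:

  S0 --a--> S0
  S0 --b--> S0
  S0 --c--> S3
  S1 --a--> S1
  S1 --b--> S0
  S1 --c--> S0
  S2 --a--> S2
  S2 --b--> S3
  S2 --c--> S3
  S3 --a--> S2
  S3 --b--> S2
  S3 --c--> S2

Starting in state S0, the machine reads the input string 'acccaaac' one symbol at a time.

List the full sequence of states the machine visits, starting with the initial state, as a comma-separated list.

Start: S0
  read 'a': S0 --a--> S0
  read 'c': S0 --c--> S3
  read 'c': S3 --c--> S2
  read 'c': S2 --c--> S3
  read 'a': S3 --a--> S2
  read 'a': S2 --a--> S2
  read 'a': S2 --a--> S2
  read 'c': S2 --c--> S3

Answer: S0, S0, S3, S2, S3, S2, S2, S2, S3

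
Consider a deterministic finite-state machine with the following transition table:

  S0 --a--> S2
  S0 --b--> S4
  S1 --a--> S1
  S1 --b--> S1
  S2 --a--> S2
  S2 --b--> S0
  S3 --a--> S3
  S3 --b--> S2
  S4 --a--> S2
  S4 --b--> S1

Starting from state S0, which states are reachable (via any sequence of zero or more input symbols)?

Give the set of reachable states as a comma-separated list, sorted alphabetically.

BFS from S0:
  visit S0: S0--a-->S2 (new), S0--b-->S4 (new)
  visit S2: S2--a-->S2 (seen), S2--b-->S0 (seen)
  visit S4: S4--a-->S2 (seen), S4--b-->S1 (new)
  visit S1: S1--a-->S1 (seen), S1--b-->S1 (seen)

Answer: S0, S1, S2, S4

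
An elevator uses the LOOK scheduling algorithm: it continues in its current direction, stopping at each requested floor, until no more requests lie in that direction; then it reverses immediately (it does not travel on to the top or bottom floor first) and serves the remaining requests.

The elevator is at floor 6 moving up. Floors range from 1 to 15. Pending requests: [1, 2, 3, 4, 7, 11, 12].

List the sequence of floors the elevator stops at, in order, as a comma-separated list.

Current: 6, moving UP
Serve above first (ascending): [7, 11, 12]
Then reverse, serve below (descending): [4, 3, 2, 1]

Answer: 7, 11, 12, 4, 3, 2, 1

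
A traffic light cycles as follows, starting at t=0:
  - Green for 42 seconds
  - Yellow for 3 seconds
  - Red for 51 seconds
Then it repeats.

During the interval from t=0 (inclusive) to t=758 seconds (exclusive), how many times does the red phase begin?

Cycle = 42+3+51 = 96s
red phase starts at t = k*96 + 45 for k=0,1,2,...
Need k*96+45 < 758 → k < 7.427
k ∈ {0, ..., 7} → 8 starts

Answer: 8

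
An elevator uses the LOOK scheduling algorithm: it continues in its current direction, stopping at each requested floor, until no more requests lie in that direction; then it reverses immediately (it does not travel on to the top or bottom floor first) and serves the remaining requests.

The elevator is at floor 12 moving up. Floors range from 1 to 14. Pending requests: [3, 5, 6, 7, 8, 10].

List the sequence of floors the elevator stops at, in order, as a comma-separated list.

Answer: 10, 8, 7, 6, 5, 3

Derivation:
Current: 12, moving UP
Serve above first (ascending): []
Then reverse, serve below (descending): [10, 8, 7, 6, 5, 3]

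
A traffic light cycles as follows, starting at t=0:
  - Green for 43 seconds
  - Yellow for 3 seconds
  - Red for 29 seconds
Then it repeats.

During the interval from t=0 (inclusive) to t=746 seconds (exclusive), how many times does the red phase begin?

Cycle = 43+3+29 = 75s
red phase starts at t = k*75 + 46 for k=0,1,2,...
Need k*75+46 < 746 → k < 9.333
k ∈ {0, ..., 9} → 10 starts

Answer: 10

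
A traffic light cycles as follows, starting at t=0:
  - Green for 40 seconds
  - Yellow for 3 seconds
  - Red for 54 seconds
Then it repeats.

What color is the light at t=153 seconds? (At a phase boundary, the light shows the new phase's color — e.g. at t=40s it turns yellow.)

Answer: red

Derivation:
Cycle length = 40 + 3 + 54 = 97s
t = 153, phase_t = 153 mod 97 = 56
56 >= 43 → RED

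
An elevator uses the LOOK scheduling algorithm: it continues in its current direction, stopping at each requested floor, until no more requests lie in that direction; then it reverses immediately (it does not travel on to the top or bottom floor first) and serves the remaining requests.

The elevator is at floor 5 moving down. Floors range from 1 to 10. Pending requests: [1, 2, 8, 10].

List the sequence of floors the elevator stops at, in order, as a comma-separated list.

Answer: 2, 1, 8, 10

Derivation:
Current: 5, moving DOWN
Serve below first (descending): [2, 1]
Then reverse, serve above (ascending): [8, 10]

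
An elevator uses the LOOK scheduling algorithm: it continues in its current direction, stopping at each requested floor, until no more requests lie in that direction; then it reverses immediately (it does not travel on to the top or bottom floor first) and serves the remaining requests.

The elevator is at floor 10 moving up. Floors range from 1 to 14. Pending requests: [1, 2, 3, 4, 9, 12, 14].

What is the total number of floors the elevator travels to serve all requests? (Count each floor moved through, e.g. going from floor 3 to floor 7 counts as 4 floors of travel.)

Start at floor 10 moving up, LOOK stop order: [12, 14, 9, 4, 3, 2, 1]
  10 → 12: |12-10| = 2, total = 2
  12 → 14: |14-12| = 2, total = 4
  14 → 9: |9-14| = 5, total = 9
  9 → 4: |4-9| = 5, total = 14
  4 → 3: |3-4| = 1, total = 15
  3 → 2: |2-3| = 1, total = 16
  2 → 1: |1-2| = 1, total = 17

Answer: 17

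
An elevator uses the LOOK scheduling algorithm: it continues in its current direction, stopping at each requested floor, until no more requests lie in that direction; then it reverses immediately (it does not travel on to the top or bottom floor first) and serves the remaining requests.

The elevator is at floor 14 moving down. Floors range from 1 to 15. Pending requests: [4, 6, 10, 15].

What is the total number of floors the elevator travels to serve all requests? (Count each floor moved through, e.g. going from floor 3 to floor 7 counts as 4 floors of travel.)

Start at floor 14 moving down, LOOK stop order: [10, 6, 4, 15]
  14 → 10: |10-14| = 4, total = 4
  10 → 6: |6-10| = 4, total = 8
  6 → 4: |4-6| = 2, total = 10
  4 → 15: |15-4| = 11, total = 21

Answer: 21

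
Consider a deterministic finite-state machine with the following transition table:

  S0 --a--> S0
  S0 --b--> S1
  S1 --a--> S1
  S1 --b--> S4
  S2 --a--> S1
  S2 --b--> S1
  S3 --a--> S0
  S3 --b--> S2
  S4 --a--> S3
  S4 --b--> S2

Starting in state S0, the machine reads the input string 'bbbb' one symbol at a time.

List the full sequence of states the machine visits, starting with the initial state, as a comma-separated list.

Start: S0
  read 'b': S0 --b--> S1
  read 'b': S1 --b--> S4
  read 'b': S4 --b--> S2
  read 'b': S2 --b--> S1

Answer: S0, S1, S4, S2, S1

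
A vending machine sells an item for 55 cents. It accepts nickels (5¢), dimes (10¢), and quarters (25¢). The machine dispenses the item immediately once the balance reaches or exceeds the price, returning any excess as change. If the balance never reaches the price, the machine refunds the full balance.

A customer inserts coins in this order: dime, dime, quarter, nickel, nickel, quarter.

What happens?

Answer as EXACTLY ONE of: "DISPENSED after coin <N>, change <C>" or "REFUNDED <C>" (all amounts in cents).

Price: 55¢
Coin 1 (dime, 10¢): balance = 10¢
Coin 2 (dime, 10¢): balance = 20¢
Coin 3 (quarter, 25¢): balance = 45¢
Coin 4 (nickel, 5¢): balance = 50¢
Coin 5 (nickel, 5¢): balance = 55¢
  → balance >= price → DISPENSE, change = 55 - 55 = 0¢

Answer: DISPENSED after coin 5, change 0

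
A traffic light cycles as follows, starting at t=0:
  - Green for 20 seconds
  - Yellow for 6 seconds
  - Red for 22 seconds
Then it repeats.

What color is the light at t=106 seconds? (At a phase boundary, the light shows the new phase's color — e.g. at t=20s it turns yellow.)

Cycle length = 20 + 6 + 22 = 48s
t = 106, phase_t = 106 mod 48 = 10
10 < 20 (green end) → GREEN

Answer: green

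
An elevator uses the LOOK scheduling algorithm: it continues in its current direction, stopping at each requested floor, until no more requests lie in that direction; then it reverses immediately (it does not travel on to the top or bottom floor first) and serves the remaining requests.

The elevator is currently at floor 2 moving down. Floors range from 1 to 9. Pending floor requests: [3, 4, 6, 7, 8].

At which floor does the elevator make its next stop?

Answer: 3

Derivation:
Current floor: 2, direction: down
Requests above: [3, 4, 6, 7, 8]
Requests below: []
Moving down but no requests below → reverse; nearest above is min([3, 4, 6, 7, 8]) = 3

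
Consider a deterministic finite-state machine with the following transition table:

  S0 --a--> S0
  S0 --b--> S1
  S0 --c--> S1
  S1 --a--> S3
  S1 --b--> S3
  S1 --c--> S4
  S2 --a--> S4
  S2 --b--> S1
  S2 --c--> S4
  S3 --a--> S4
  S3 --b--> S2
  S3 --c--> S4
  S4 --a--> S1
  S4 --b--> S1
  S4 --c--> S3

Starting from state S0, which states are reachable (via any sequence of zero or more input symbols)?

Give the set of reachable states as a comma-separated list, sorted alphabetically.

Answer: S0, S1, S2, S3, S4

Derivation:
BFS from S0:
  visit S0: S0--a-->S0 (seen), S0--b-->S1 (new), S0--c-->S1 (seen)
  visit S1: S1--a-->S3 (new), S1--b-->S3 (seen), S1--c-->S4 (new)
  visit S3: S3--a-->S4 (seen), S3--b-->S2 (new), S3--c-->S4 (seen)
  visit S4: S4--a-->S1 (seen), S4--b-->S1 (seen), S4--c-->S3 (seen)
  visit S2: S2--a-->S4 (seen), S2--b-->S1 (seen), S2--c-->S4 (seen)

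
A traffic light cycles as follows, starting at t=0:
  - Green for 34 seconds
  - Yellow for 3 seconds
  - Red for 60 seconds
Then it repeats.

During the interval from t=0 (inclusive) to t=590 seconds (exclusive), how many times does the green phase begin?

Answer: 7

Derivation:
Cycle = 34+3+60 = 97s
green phase starts at t = k*97 + 0 for k=0,1,2,...
Need k*97+0 < 590 → k < 6.082
k ∈ {0, ..., 6} → 7 starts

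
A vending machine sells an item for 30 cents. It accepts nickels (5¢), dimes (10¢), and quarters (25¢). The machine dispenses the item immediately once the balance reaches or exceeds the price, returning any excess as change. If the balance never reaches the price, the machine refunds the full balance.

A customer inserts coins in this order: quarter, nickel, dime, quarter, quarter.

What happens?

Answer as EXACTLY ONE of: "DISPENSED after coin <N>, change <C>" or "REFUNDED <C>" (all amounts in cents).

Price: 30¢
Coin 1 (quarter, 25¢): balance = 25¢
Coin 2 (nickel, 5¢): balance = 30¢
  → balance >= price → DISPENSE, change = 30 - 30 = 0¢

Answer: DISPENSED after coin 2, change 0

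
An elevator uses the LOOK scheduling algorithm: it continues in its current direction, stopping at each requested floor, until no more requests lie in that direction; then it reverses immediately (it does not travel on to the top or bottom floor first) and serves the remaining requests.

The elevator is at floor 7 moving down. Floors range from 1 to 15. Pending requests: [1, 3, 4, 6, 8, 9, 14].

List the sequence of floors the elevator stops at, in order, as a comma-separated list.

Current: 7, moving DOWN
Serve below first (descending): [6, 4, 3, 1]
Then reverse, serve above (ascending): [8, 9, 14]

Answer: 6, 4, 3, 1, 8, 9, 14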